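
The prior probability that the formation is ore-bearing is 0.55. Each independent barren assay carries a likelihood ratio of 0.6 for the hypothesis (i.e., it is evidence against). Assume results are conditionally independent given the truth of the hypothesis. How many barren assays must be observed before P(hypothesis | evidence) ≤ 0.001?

14

Prior odds: 0.55 ÷ 0.45 = 11/9.
Likelihood ratio per barren assay = 0.6.
Target odds: 0.001 ÷ 0.999 = 1/999.
Require 0.6ⁿ ≤ 1/999 ÷ (11/9) = 1/1221.
0.6¹³ ≈0.00130607 is still above 1/1221 but 0.6¹⁴ ≈0.000783642 is at or below it, so n = 14.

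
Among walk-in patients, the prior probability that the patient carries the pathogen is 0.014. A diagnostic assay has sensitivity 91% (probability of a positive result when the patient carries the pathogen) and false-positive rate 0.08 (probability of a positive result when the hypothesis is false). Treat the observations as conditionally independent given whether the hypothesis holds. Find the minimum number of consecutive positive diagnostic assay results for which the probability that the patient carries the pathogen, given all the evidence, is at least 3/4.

3

Prior odds = 0.014/0.986 = 7/493.
Likelihood ratio of a positive result = 0.91/0.08 = 11.375.
Target posterior odds = 0.75/0.25 = 3.
Need (7/493) × 11.375ⁿ ≥ 3, i.e. 11.375ⁿ ≥ 1479/7.
11.375² = 129.390625 falls short of 1479/7 but 11.375³ = 753571/512 reaches it, so n = 3.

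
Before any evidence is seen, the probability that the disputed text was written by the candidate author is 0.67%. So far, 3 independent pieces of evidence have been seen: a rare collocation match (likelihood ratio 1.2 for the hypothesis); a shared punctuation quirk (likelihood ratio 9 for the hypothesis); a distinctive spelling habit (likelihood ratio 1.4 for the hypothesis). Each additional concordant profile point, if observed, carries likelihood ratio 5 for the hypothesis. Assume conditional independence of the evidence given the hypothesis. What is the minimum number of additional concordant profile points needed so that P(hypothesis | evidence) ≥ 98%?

4

Prior odds = 0.0067/0.9933 = 67/9933.
Combined Bayes factor of the evidence already in hand = 1.2 × 9 × 1.4 = 15.12.
Odds after that evidence = (67/9933) × 15.12 = 1206/11825.
Target odds = 0.98/0.02 = 49.
Need 5ⁿ ≥ 49 ÷ (1206/11825) = 579425/1206.
5³ = 125 falls short of 579425/1206 but 5⁴ = 625 reaches it, so n = 4.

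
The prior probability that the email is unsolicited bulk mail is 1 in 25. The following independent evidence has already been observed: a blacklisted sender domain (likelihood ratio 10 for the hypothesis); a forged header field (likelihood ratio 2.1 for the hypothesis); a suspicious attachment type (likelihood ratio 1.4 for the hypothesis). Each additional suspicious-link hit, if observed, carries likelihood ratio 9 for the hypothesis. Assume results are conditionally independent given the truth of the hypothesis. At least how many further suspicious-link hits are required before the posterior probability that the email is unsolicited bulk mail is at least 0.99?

2

Prior odds = 0.04/0.96 = 1/24.
Combined Bayes factor of the evidence already in hand = 10 × 2.1 × 1.4 = 29.4.
Odds after that evidence = (1/24) × 29.4 = 1.225.
Target odds = 0.99/0.01 = 99.
Need 9ⁿ ≥ 99 ÷ 1.225 = 3960/49.
9¹ = 9 falls short of 3960/49 but 9² = 81 reaches it, so n = 2.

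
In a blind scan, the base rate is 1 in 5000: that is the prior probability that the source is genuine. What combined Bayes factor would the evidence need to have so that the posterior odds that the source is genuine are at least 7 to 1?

Prior odds = 0.0002/0.9998 = 1/4999.
Target odds = 7.
Required Bayes factor = 7 ÷ (1/4999) = 34993.

34993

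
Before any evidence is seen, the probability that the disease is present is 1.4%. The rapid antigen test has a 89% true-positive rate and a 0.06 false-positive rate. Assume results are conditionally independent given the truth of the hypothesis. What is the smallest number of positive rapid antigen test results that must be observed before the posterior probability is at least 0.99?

Prior odds: 0.014 ÷ 0.986 = 7/493.
Likelihood ratio of a positive result = 0.89/0.06 = 89/6.
Target odds: 0.99 ÷ 0.01 = 99.
Require (89/6)ⁿ ≥ 99 ÷ (7/493) = 48807/7.
(89/6)³ = 704969/216 falls short of 48807/7 but (89/6)⁴ = 62742241/1296 reaches it, so n = 4.

4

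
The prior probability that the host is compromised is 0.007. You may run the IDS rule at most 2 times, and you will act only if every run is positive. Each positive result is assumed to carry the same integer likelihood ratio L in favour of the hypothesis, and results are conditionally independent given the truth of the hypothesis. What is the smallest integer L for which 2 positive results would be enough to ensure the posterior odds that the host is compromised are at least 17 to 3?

Prior odds = 0.007/0.993 = 7/993.
Target odds = 17/3.
Need L² ≥ 17/3 ÷ (7/993) = 5627/7.
28² = 784 < 5627/7 ≤ 841 = 29², so L = 29.

29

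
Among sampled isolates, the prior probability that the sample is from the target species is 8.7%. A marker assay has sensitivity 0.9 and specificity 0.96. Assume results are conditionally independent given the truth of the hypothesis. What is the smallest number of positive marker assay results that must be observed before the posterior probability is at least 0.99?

3

Prior odds: 0.087 ÷ 0.913 = 87/913.
False-positive rate = 1 − 0.96 = 0.04; likelihood ratio of a positive = 0.9/0.04 = 22.5.
Target posterior odds = 0.99/0.01 = 99.
Need (87/913) × 22.5ⁿ ≥ 99, i.e. 22.5ⁿ ≥ 30129/29.
22.5² = 506.25 falls short of 30129/29 but 22.5³ = 11390.625 reaches it, so n = 3.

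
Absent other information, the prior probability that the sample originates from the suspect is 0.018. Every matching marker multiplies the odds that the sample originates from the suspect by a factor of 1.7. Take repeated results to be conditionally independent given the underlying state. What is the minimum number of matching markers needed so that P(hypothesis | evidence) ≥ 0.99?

Prior odds: 0.018 ÷ 0.982 = 9/491.
Likelihood ratio per matching marker = 1.7.
Target posterior odds = 0.99/0.01 = 99.
Need (9/491) × 1.7ⁿ ≥ 99, i.e. 1.7ⁿ ≥ 5401.
1.7¹⁶ ≈4866.12 falls short of 5401 but 1.7¹⁷ ≈8272.4 reaches it, so n = 17.

17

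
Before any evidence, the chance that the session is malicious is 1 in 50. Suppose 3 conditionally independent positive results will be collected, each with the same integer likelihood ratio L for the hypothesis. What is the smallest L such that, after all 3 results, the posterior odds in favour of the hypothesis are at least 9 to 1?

8

Prior odds = 0.02/0.98 = 1/49.
Target odds = 9.
Need L³ ≥ 9 ÷ (1/49) = 441.
7³ = 343 < 441 ≤ 512 = 8³, so L = 8.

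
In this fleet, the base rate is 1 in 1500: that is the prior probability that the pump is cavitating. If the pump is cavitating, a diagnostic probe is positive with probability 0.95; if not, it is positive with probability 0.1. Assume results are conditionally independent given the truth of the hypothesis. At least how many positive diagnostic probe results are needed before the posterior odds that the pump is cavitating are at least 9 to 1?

5

Prior odds: (1/1500) ÷ (1499/1500) = 1/1499.
Likelihood ratio of a positive = 0.95/0.1 = 9.5.
Target odds = 9.
Need (1/1499) × 9.5ⁿ ≥ 9, i.e. 9.5ⁿ ≥ 13491.
9.5⁴ = 8145.0625 falls short of 13491 but 9.5⁵ = 77378.09375 reaches it, so n = 5.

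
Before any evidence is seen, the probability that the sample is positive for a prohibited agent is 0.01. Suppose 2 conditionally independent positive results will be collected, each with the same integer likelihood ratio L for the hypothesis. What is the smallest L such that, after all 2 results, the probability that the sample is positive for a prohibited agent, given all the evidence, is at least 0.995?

Prior odds = 0.01/0.99 = 1/99.
Target odds = 0.995/0.005 = 199.
Need L² ≥ 199 ÷ (1/99) = 19701.
140² = 19600 < 19701 ≤ 19881 = 141², so L = 141.

141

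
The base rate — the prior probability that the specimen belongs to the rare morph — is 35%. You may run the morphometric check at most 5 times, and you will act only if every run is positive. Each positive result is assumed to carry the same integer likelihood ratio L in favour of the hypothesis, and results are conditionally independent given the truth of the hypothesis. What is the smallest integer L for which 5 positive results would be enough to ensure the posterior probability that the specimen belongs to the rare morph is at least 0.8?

Prior odds = 0.35/0.65 = 7/13.
Target odds = 0.8/0.2 = 4.
Need L⁵ ≥ 4 ÷ (7/13) = 52/7.
1⁵ = 1 < 52/7 ≤ 32 = 2⁵, so L = 2.

2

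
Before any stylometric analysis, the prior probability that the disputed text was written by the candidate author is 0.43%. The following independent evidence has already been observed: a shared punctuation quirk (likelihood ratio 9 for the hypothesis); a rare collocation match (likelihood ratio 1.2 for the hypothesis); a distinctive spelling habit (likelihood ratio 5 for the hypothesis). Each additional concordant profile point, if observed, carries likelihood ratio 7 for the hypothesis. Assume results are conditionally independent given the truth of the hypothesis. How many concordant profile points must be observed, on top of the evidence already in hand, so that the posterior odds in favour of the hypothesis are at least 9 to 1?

2

Prior odds = 0.0043/0.9957 = 43/9957.
Combined Bayes factor of the evidence already in hand = 9 × 1.2 × 5 = 54.
Odds after that evidence = (43/9957) × 54 = 774/3319.
Target odds = 9.
Need 7ⁿ ≥ 9 ÷ (774/3319) = 3319/86.
7¹ = 7 falls short of 3319/86 but 7² = 49 reaches it, so n = 2.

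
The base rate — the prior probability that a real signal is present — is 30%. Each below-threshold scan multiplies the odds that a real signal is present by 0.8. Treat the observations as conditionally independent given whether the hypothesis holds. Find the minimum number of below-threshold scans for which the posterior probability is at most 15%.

4

Prior odds = 0.3/0.7 = 3/7.
Likelihood ratio per below-threshold scan = 0.8.
Target odds: 0.15 ÷ 0.85 = 3/17.
Need (3/7) × 0.8ⁿ ≤ 3/17, i.e. 0.8ⁿ ≤ 7/17.
0.8³ = 0.512 is still above 7/17 but 0.8⁴ = 0.4096 is at or below it, so n = 4.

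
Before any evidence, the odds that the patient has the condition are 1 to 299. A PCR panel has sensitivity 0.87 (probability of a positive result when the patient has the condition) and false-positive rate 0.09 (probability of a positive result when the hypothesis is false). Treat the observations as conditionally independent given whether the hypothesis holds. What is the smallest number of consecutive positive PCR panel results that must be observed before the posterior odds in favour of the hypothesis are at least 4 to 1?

4

Prior odds = 1/299.
Likelihood ratio of a positive result = 0.87/0.09 = 29/3.
Target odds = 4.
Need (1/299) × (29/3)ⁿ ≥ 4, i.e. (29/3)ⁿ ≥ 1196.
(29/3)³ = 24389/27 falls short of 1196 but (29/3)⁴ = 707281/81 reaches it, so n = 4.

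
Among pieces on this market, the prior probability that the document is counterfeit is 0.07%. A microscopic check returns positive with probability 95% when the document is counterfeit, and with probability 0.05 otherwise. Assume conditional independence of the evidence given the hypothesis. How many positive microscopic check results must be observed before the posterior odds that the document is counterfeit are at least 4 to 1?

3

Prior odds: 0.0007 ÷ 0.9993 = 7/9993.
Likelihood ratio of a positive result = 0.95/0.05 = 19.
Target odds = 4.
Require 19ⁿ ≥ 4 ÷ (7/9993) = 39972/7.
19² = 361 falls short of 39972/7 but 19³ = 6859 reaches it, so n = 3.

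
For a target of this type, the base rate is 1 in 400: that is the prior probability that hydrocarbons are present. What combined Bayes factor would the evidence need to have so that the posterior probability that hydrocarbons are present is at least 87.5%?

2793

Prior odds = 0.0025/0.9975 = 1/399.
Target odds = 0.875/0.125 = 7.
Required Bayes factor = 7 ÷ (1/399) = 2793.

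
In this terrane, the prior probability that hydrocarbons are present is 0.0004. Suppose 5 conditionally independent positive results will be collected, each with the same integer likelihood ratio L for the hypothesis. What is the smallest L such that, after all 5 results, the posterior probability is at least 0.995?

14

Prior odds = 0.0004/0.9996 = 1/2499.
Target odds = 0.995/0.005 = 199.
Need L⁵ ≥ 199 ÷ (1/2499) = 497301.
13⁵ = 371293 < 497301 ≤ 537824 = 14⁵, so L = 14.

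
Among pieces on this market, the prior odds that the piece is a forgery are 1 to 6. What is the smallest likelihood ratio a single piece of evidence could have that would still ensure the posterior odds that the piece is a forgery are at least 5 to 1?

Prior odds = 1/6.
Target odds = 5.
Required Bayes factor = 5 ÷ (1/6) = 30.

30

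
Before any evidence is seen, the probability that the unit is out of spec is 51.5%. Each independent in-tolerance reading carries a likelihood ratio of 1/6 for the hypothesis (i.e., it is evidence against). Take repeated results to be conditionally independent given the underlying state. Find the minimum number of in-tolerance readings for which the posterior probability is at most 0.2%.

Prior odds = 0.515/0.485 = 103/97.
Likelihood ratio per in-tolerance reading = 1/6.
Target posterior odds = 0.002/0.998 = 1/499.
Need (103/97) × (1/6)ⁿ ≤ 1/499, i.e. (1/6)ⁿ ≤ 97/51397.
(1/6)³ = 1/216 is still above 97/51397 but (1/6)⁴ = 1/1296 is at or below it, so n = 4.

4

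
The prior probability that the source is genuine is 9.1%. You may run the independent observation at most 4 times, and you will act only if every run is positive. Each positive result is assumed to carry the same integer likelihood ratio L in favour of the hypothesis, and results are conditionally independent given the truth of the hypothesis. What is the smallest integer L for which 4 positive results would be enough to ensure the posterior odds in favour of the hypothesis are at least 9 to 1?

Prior odds = 0.091/0.909 = 91/909.
Target odds = 9.
Need L⁴ ≥ 9 ÷ (91/909) = 8181/91.
3⁴ = 81 < 8181/91 ≤ 256 = 4⁴, so L = 4.

4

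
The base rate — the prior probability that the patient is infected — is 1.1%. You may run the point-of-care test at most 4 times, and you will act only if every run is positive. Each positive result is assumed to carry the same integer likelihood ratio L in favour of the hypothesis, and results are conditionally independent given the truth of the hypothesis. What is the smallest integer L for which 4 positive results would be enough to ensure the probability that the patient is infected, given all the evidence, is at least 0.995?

Prior odds = 0.011/0.989 = 11/989.
Target odds = 0.995/0.005 = 199.
Need L⁴ ≥ 199 ÷ (11/989) = 196811/11.
11⁴ = 14641 < 196811/11 ≤ 20736 = 12⁴, so L = 12.

12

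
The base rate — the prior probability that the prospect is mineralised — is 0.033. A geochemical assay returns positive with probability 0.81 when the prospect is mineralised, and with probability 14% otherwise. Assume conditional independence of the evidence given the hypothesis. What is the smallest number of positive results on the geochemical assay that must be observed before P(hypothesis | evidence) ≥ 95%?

4

Prior odds = 0.033/0.967 = 33/967.
Likelihood ratio of a positive result = 0.81/0.14 = 81/14.
Target posterior odds = 0.95/0.05 = 19.
Require (81/14)ⁿ ≥ 19 ÷ (33/967) = 18373/33.
(81/14)³ = 531441/2744 falls short of 18373/33 but (81/14)⁴ = 43046721/38416 reaches it, so n = 4.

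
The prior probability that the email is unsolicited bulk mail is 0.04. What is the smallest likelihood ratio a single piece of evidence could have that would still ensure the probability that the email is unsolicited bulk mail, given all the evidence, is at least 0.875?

168

Prior odds = 0.04/0.96 = 1/24.
Target odds = 0.875/0.125 = 7.
Required Bayes factor = 7 ÷ (1/24) = 168.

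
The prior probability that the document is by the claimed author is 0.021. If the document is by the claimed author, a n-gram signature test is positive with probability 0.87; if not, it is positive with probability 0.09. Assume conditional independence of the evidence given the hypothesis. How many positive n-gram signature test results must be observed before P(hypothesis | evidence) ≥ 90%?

3

Prior odds: 0.021 ÷ 0.979 = 21/979.
Likelihood ratio of a positive = 0.87/0.09 = 29/3.
Target odds: 0.9 ÷ 0.1 = 9.
Require (29/3)ⁿ ≥ 9 ÷ (21/979) = 2937/7.
(29/3)² = 841/9 falls short of 2937/7 but (29/3)³ = 24389/27 reaches it, so n = 3.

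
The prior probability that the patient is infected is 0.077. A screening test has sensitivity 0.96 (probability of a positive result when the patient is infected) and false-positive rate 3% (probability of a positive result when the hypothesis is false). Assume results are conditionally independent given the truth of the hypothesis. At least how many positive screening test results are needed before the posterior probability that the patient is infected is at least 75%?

2

Prior odds = 0.077/0.923 = 77/923.
Likelihood ratio of a positive result = 0.96/0.03 = 32.
Target posterior odds = 0.75/0.25 = 3.
Need (77/923) × 32ⁿ ≥ 3, i.e. 32ⁿ ≥ 2769/77.
32¹ = 32 falls short of 2769/77 but 32² = 1024 reaches it, so n = 2.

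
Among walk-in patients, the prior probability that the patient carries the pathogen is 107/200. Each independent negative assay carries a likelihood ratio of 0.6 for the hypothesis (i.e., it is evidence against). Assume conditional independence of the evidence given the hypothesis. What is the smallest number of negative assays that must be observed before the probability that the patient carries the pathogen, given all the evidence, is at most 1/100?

Prior odds = 0.535/0.465 = 107/93.
Likelihood ratio per negative assay = 0.6.
Target odds: 0.01 ÷ 0.99 = 1/99.
Need (107/93) × 0.6ⁿ ≤ 1/99, i.e. 0.6ⁿ ≤ 31/3531.
0.6⁹ = 19683/1953125 is still above 31/3531 but 0.6¹⁰ = 59049/9765625 is at or below it, so n = 10.

10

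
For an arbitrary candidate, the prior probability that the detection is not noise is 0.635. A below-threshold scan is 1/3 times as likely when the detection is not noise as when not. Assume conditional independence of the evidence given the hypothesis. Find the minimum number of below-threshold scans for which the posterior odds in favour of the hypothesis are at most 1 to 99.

5

Prior odds: 0.635 ÷ 0.365 = 127/73.
Likelihood ratio per below-threshold scan = 1/3.
Target odds = 1/99.
Require (1/3)ⁿ ≤ 1/99 ÷ (127/73) = 73/12573.
(1/3)⁴ = 1/81 is still above 73/12573 but (1/3)⁵ = 1/243 is at or below it, so n = 5.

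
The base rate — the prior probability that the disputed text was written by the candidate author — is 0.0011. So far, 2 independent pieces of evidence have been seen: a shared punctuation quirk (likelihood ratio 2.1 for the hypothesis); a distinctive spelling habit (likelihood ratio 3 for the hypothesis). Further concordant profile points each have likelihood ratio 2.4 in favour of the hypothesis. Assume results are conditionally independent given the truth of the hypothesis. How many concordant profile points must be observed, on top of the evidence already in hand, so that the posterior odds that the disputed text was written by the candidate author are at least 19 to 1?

Prior odds = 0.0011/0.9989 = 11/9989.
Combined Bayes factor of the evidence already in hand = 2.1 × 3 = 6.3.
Odds after that evidence = (11/9989) × 6.3 = 99/14270.
Target odds = 19.
Need 2.4ⁿ ≥ 19 ÷ (99/14270) = 271130/99.
2.4⁹ ≈2641.81 falls short of 271130/99 but 2.4¹⁰ ≈6340.34 reaches it, so n = 10.

10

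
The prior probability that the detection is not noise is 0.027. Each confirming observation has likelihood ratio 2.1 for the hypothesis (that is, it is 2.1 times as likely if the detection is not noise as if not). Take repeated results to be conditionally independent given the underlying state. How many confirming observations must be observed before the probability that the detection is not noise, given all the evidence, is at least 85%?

8

Prior odds = 0.027/0.973 = 27/973.
Likelihood ratio per confirming observation = 2.1.
Target odds: 0.85 ÷ 0.15 = 17/3.
Require 2.1ⁿ ≥ 17/3 ÷ (27/973) = 16541/81.
2.1⁷ ≈180.109 falls short of 16541/81 but 2.1⁸ ≈378.229 reaches it, so n = 8.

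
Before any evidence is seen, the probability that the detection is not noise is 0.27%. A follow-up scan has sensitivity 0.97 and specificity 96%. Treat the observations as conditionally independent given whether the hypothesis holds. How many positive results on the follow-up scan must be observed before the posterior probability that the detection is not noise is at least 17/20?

Prior odds = 0.0027/0.9973 = 27/9973.
False-positive rate = 1 − 0.96 = 0.04; likelihood ratio of a positive = 0.97/0.04 = 24.25.
Target odds: 0.85 ÷ 0.15 = 17/3.
Need (27/9973) × 24.25ⁿ ≥ 17/3, i.e. 24.25ⁿ ≥ 169541/81.
24.25² = 588.0625 falls short of 169541/81 but 24.25³ = 912673/64 reaches it, so n = 3.

3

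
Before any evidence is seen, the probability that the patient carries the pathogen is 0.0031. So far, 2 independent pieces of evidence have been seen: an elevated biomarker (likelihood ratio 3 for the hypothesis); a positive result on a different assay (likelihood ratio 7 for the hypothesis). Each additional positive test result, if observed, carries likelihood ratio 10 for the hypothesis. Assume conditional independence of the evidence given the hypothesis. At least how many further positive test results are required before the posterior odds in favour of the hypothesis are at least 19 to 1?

Prior odds = 0.0031/0.9969 = 31/9969.
Combined Bayes factor of the evidence already in hand = 3 × 7 = 21.
Odds after that evidence = (31/9969) × 21 = 217/3323.
Target odds = 19.
Need 10ⁿ ≥ 19 ÷ (217/3323) = 63137/217.
10² = 100 falls short of 63137/217 but 10³ = 1000 reaches it, so n = 3.

3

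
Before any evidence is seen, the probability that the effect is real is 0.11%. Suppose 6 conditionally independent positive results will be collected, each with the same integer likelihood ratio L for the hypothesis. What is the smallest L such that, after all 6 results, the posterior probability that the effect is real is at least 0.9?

5

Prior odds = 0.0011/0.9989 = 11/9989.
Target odds = 0.9/0.1 = 9.
Need L⁶ ≥ 9 ÷ (11/9989) = 89901/11.
4⁶ = 4096 < 89901/11 ≤ 15625 = 5⁶, so L = 5.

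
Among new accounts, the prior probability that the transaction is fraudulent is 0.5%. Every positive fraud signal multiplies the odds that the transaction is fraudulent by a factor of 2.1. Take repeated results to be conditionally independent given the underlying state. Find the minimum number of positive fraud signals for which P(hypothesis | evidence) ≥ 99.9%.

17

Prior odds = 0.005/0.995 = 1/199.
Likelihood ratio per positive fraud signal = 2.1.
Target posterior odds = 0.999/0.001 = 999.
Need (1/199) × 2.1ⁿ ≥ 999, i.e. 2.1ⁿ ≥ 198801.
2.1¹⁶ ≈143057 falls short of 198801 but 2.1¹⁷ ≈300419 reaches it, so n = 17.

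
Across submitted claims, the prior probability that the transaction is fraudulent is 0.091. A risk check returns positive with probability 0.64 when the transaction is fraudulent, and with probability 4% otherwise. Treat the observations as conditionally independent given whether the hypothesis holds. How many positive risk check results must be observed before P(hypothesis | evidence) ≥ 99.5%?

3

Prior odds: 0.091 ÷ 0.909 = 91/909.
Likelihood ratio of a positive result = 0.64/0.04 = 16.
Target posterior odds = 0.995/0.005 = 199.
Need (91/909) × 16ⁿ ≥ 199, i.e. 16ⁿ ≥ 180891/91.
16² = 256 falls short of 180891/91 but 16³ = 4096 reaches it, so n = 3.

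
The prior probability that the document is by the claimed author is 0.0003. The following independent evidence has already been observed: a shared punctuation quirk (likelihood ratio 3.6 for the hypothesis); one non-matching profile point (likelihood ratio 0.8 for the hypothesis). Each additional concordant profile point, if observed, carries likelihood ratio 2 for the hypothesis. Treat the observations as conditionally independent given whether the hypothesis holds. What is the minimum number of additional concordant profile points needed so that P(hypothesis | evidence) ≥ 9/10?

Prior odds = 0.0003/0.9997 = 3/9997.
Combined Bayes factor of the evidence already in hand = 3.6 × 0.8 = 2.88.
Odds after that evidence = (3/9997) × 2.88 = 216/249925.
Target odds = 0.9/0.1 = 9.
Need 2ⁿ ≥ 9 ÷ (216/249925) = 249925/24.
2¹³ = 8192 falls short of 249925/24 but 2¹⁴ = 16384 reaches it, so n = 14.

14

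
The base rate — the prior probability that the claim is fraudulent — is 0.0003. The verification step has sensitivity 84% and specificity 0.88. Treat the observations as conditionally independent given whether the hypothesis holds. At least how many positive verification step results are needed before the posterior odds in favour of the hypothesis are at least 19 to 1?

Prior odds: 0.0003 ÷ 0.9997 = 3/9997.
False-positive rate = 1 − 0.88 = 0.12; likelihood ratio of a positive = 0.84/0.12 = 7.
Target odds = 19.
Need (3/9997) × 7ⁿ ≥ 19, i.e. 7ⁿ ≥ 189943/3.
7⁵ = 16807 falls short of 189943/3 but 7⁶ = 117649 reaches it, so n = 6.

6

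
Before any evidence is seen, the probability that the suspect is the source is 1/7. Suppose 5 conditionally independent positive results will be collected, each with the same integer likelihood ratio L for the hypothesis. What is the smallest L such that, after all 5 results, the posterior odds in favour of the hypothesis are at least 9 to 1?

Prior odds = (1/7)/(6/7) = 1/6.
Target odds = 9.
Need L⁵ ≥ 9 ÷ (1/6) = 54.
2⁵ = 32 < 54 ≤ 243 = 3⁵, so L = 3.

3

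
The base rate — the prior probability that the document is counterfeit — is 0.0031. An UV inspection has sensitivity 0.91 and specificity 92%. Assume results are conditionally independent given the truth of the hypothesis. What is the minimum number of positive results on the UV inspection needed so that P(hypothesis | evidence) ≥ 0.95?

4

Prior odds: 0.0031 ÷ 0.9969 = 31/9969.
False-positive rate = 1 − 0.92 = 0.08; likelihood ratio of a positive = 0.91/0.08 = 11.375.
Target posterior odds = 0.95/0.05 = 19.
Require 11.375ⁿ ≥ 19 ÷ (31/9969) = 189411/31.
11.375³ = 753571/512 falls short of 189411/31 but 11.375⁴ = 68574961/4096 reaches it, so n = 4.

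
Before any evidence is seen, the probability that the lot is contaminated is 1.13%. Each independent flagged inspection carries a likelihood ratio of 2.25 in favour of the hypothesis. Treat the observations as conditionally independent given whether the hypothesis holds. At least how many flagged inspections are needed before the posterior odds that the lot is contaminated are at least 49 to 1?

Prior odds = 0.0113/0.9887 = 113/9887.
Likelihood ratio per flagged inspection = 2.25.
Target odds = 49.
Need (113/9887) × 2.25ⁿ ≥ 49, i.e. 2.25ⁿ ≥ 484463/113.
2.25¹⁰ ≈3325.26 falls short of 484463/113 but 2.25¹¹ ≈7481.83 reaches it, so n = 11.

11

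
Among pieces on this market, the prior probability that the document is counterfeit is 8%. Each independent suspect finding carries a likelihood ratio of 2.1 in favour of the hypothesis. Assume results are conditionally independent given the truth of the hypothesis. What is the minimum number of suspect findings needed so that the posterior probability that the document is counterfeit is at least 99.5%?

11

Prior odds = 0.08/0.92 = 2/23.
Likelihood ratio per suspect finding = 2.1.
Target posterior odds = 0.995/0.005 = 199.
Require 2.1ⁿ ≥ 199 ÷ (2/23) = 2288.5.
2.1¹⁰ ≈1667.99 falls short of 2288.5 but 2.1¹¹ ≈3502.78 reaches it, so n = 11.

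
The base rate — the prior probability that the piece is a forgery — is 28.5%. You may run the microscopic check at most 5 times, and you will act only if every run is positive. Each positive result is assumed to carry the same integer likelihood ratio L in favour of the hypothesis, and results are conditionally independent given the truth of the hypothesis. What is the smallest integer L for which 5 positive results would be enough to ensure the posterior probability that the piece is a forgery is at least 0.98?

Prior odds = 0.285/0.715 = 57/143.
Target odds = 0.98/0.02 = 49.
Need L⁵ ≥ 49 ÷ (57/143) = 7007/57.
2⁵ = 32 < 7007/57 ≤ 243 = 3⁵, so L = 3.

3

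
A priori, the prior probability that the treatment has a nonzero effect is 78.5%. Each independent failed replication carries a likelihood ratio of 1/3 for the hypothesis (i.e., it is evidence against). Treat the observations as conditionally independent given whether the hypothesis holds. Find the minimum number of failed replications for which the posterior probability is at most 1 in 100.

Prior odds = 0.785/0.215 = 157/43.
Likelihood ratio per failed replication = 1/3.
Target posterior odds = 0.01/0.99 = 1/99.
Need (157/43) × (1/3)ⁿ ≤ 1/99, i.e. (1/3)ⁿ ≤ 43/15543.
(1/3)⁵ = 1/243 is still above 43/15543 but (1/3)⁶ = 1/729 is at or below it, so n = 6.

6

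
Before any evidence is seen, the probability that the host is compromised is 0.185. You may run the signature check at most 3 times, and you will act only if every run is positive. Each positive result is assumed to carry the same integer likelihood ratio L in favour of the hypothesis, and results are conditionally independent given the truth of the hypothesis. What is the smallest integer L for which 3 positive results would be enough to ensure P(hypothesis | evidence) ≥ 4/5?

3

Prior odds = 0.185/0.815 = 37/163.
Target odds = 0.8/0.2 = 4.
Need L³ ≥ 4 ÷ (37/163) = 652/37.
2³ = 8 < 652/37 ≤ 27 = 3³, so L = 3.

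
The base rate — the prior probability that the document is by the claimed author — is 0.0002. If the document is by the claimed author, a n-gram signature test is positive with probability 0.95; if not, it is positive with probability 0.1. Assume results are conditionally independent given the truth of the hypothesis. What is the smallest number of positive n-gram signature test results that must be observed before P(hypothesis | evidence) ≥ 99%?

Prior odds = 0.0002/0.9998 = 1/4999.
Likelihood ratio of a positive = 0.95/0.1 = 9.5.
Target odds: 0.99 ÷ 0.01 = 99.
Need (1/4999) × 9.5ⁿ ≥ 99, i.e. 9.5ⁿ ≥ 494901.
9.5⁵ = 77378.09375 falls short of 494901 but 9.5⁶ = 47045881/64 reaches it, so n = 6.

6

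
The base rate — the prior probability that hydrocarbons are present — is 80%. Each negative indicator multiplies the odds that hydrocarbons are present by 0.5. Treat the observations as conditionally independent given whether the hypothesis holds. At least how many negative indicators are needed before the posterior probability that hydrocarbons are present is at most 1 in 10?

Prior odds = 0.8/0.2 = 4.
Likelihood ratio per negative indicator = 0.5.
Target odds: 0.1 ÷ 0.9 = 1/9.
Require 0.5ⁿ ≤ 1/9 ÷ 4 = 1/36.
0.5⁵ = 0.03125 is still above 1/36 but 0.5⁶ = 0.015625 is at or below it, so n = 6.

6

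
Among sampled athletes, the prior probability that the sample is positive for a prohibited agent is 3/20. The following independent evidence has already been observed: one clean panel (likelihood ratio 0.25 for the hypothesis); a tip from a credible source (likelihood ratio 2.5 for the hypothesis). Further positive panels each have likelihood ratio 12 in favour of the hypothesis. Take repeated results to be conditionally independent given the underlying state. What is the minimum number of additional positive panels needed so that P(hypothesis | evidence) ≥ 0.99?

3

Prior odds = 0.15/0.85 = 3/17.
Combined Bayes factor of the evidence already in hand = 0.25 × 2.5 = 0.625.
Odds after that evidence = (3/17) × 0.625 = 15/136.
Target odds = 0.99/0.01 = 99.
Need 12ⁿ ≥ 99 ÷ (15/136) = 897.6.
12² = 144 falls short of 897.6 but 12³ = 1728 reaches it, so n = 3.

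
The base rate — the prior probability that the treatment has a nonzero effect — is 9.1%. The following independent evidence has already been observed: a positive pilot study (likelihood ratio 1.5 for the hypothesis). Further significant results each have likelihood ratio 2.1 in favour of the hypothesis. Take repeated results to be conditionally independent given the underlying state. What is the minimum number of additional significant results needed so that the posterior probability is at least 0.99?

9

Prior odds = 0.091/0.909 = 91/909.
Bayes factor of the evidence already in hand = 1.5.
Odds after that evidence = (91/909) × 1.5 = 91/606.
Target odds = 0.99/0.01 = 99.
Need 2.1ⁿ ≥ 99 ÷ (91/606) = 59994/91.
2.1⁸ ≈378.229 falls short of 59994/91 but 2.1⁹ ≈794.28 reaches it, so n = 9.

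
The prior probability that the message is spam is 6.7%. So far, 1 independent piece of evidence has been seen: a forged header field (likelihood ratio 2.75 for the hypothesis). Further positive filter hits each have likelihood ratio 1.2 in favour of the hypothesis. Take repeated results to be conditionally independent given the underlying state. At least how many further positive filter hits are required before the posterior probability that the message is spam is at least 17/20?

Prior odds = 0.067/0.933 = 67/933.
Bayes factor of the evidence already in hand = 2.75.
Odds after that evidence = (67/933) × 2.75 = 737/3732.
Target odds = 0.85/0.15 = 17/3.
Need 1.2ⁿ ≥ 17/3 ÷ (737/3732) = 21148/737.
1.2¹⁸ ≈26.6233 falls short of 21148/737 but 1.2¹⁹ ≈31.948 reaches it, so n = 19.

19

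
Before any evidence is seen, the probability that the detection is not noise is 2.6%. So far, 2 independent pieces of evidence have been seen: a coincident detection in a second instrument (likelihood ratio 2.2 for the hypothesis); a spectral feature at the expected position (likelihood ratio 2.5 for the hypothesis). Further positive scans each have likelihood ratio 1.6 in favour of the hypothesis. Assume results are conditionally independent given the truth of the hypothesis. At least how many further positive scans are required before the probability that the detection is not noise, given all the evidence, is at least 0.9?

Prior odds = 0.026/0.974 = 13/487.
Combined Bayes factor of the evidence already in hand = 2.2 × 2.5 = 5.5.
Odds after that evidence = (13/487) × 5.5 = 143/974.
Target odds = 0.9/0.1 = 9.
Need 1.6ⁿ ≥ 9 ÷ (143/974) = 8766/143.
1.6⁸ = 16777216/390625 falls short of 8766/143 but 1.6⁹ = 134217728/1953125 reaches it, so n = 9.

9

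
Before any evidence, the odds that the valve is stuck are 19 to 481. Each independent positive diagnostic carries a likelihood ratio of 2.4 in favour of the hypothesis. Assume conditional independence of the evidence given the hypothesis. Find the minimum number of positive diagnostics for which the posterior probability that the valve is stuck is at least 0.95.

8

Prior odds = 19/481.
Likelihood ratio per positive diagnostic = 2.4.
Target odds: 0.95 ÷ 0.05 = 19.
Require 2.4ⁿ ≥ 19 ÷ (19/481) = 481.
2.4⁷ = 35831808/78125 falls short of 481 but 2.4⁸ = 429981696/390625 reaches it, so n = 8.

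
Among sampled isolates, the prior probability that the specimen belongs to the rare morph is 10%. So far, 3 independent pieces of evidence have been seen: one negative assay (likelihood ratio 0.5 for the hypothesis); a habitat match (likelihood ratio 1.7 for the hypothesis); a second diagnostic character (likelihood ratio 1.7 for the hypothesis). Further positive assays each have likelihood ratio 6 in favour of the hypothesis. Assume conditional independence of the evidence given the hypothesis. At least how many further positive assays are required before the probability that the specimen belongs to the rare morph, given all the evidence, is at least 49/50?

Prior odds = 0.1/0.9 = 1/9.
Combined Bayes factor of the evidence already in hand = 0.5 × 1.7 × 1.7 = 1.445.
Odds after that evidence = (1/9) × 1.445 = 289/1800.
Target odds = 0.98/0.02 = 49.
Need 6ⁿ ≥ 49 ÷ (289/1800) = 88200/289.
6³ = 216 falls short of 88200/289 but 6⁴ = 1296 reaches it, so n = 4.

4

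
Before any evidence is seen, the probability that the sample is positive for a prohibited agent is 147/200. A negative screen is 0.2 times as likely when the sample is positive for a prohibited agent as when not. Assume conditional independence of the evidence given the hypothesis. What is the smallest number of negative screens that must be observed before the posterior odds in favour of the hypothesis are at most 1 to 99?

Prior odds = 0.735/0.265 = 147/53.
Likelihood ratio per negative screen = 0.2.
Target odds = 1/99.
Need (147/53) × 0.2ⁿ ≤ 1/99, i.e. 0.2ⁿ ≤ 53/14553.
0.2³ = 0.008 is still above 53/14553 but 0.2⁴ = 0.0016 is at or below it, so n = 4.

4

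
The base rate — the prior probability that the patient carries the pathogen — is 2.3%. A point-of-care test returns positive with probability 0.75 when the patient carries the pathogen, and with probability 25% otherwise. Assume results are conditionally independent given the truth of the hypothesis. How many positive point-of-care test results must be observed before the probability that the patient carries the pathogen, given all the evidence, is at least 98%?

Prior odds: 0.023 ÷ 0.977 = 23/977.
Likelihood ratio of a positive result = 0.75/0.25 = 3.
Target odds: 0.98 ÷ 0.02 = 49.
Need (23/977) × 3ⁿ ≥ 49, i.e. 3ⁿ ≥ 47873/23.
3⁶ = 729 falls short of 47873/23 but 3⁷ = 2187 reaches it, so n = 7.

7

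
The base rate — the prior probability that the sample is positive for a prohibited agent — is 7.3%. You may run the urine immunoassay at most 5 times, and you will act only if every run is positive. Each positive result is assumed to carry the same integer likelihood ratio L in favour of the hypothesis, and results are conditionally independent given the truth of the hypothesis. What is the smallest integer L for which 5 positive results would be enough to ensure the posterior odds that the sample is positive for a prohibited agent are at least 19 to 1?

3

Prior odds = 0.073/0.927 = 73/927.
Target odds = 19.
Need L⁵ ≥ 19 ÷ (73/927) = 17613/73.
2⁵ = 32 < 17613/73 ≤ 243 = 3⁵, so L = 3.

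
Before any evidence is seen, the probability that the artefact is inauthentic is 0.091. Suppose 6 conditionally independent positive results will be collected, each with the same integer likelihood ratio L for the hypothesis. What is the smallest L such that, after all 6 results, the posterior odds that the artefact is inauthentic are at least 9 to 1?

Prior odds = 0.091/0.909 = 91/909.
Target odds = 9.
Need L⁶ ≥ 9 ÷ (91/909) = 8181/91.
2⁶ = 64 < 8181/91 ≤ 729 = 3⁶, so L = 3.

3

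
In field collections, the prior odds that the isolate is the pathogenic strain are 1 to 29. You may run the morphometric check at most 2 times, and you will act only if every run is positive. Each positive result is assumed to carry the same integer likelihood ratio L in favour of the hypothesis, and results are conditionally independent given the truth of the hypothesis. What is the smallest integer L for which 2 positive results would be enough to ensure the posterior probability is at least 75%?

Prior odds = 1/29.
Target odds = 0.75/0.25 = 3.
Need L² ≥ 3 ÷ (1/29) = 87.
9² = 81 < 87 ≤ 100 = 10², so L = 10.

10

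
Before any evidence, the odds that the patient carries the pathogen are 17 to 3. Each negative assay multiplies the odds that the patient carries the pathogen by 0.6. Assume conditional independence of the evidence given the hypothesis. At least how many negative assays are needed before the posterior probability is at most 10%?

8

Prior odds = 17/3.
Likelihood ratio per negative assay = 0.6.
Target posterior odds = 0.1/0.9 = 1/9.
Need (17/3) × 0.6ⁿ ≤ 1/9, i.e. 0.6ⁿ ≤ 1/51.
0.6⁷ = 2187/78125 is still above 1/51 but 0.6⁸ = 6561/390625 is at or below it, so n = 8.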